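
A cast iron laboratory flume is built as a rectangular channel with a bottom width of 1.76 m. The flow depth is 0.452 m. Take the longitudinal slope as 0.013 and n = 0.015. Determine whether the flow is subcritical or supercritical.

Flow area A = b·y = 1.76 × 0.452 = 0.7955 m². Wetted perimeter P = b + 2y = 1.76 + 2×0.452 = 2.664 m.
Hydraulic radius R = A/P = 0.7955/2.664 = 0.2986 m.
V = (1/n) R^(2/3) √S = (1/0.015) × 0.2986^(2/3) × √0.013 = 3.396 m/s. Hydraulic depth D_h = A/T = 0.7955/1.76 = 0.452 m.
Froude number Fr = V/√(g·D_h) = 3.396/√(9.81×0.452) = 1.61, which is greater than 1, so the flow is supercritical.

supercritical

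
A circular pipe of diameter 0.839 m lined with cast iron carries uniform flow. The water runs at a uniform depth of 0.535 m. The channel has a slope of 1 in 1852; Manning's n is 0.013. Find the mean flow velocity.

V = 0.69 m/s

For a circular section of diameter D = 0.839 m at depth y = 0.535 m, the central angle is θ = 2 arccos(1 − 2y/D) = 3.699 rad. Then A = (D²/8)(θ − sin θ) = 0.3721 m² and P = Dθ/2 = 1.552 m.
Hydraulic radius R = A/P = 0.3721/1.552 = 0.2398 m.
From Manning's equation, V = (1/n) R^(2/3) S^(1/2) = (1/0.013) × 0.2398^(2/3) × 0.00054^(1/2) = 0.69 m/s.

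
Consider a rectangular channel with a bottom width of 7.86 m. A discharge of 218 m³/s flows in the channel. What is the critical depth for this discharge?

For a rectangular channel, critical depth y_c = (q²/g)^(1/3) where q = Q/b = 218/7.86 = 27.74 m²/s.
So y_c = (27.74²/9.81)^(1/3) = 4.28 m.

y_c = 4.28 m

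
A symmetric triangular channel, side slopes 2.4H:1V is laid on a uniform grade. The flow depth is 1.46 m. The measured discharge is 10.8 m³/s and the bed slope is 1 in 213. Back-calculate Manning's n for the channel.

For a triangular section with side slope z = 2.4: A = zy² = 2.4×1.46² = 5.116 m²; P = 2y√(1+z²) = 2×1.46×2.6 = 7.592 m.
Hydraulic radius R = A/P = 5.116/7.592 = 0.6738 m.
Rearranging Manning's equation: n = (1/Q) A R^(2/3) S^(1/2) = (1/10.8) × 5.116 × 0.6738^(2/3) × √0.004695 = 0.0249.

n = 0.0249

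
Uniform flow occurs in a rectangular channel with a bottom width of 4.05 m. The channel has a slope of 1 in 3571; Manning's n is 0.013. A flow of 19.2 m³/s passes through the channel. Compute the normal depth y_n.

y_n = 3.19 m

Manning's equation rearranged: A R^(2/3) = nQ / (1·√S) = 0.013 × 19.2 / (√0.00028) = 14.92.
At y = 3.57 m: A R^(2/3) = 17.15 — too large.
At y = 2.36 m: A R^(2/3) = 10.12 — too small.
At y = 3.19 m: A R^(2/3) = 14.9 — close enough.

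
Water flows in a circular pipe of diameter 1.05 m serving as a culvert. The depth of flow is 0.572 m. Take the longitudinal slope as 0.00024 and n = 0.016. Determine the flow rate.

For a circular section of diameter D = 1.05 m at depth y = 0.572 m, the central angle is θ = 2 arccos(1 − 2y/D) = 3.321 rad. Then A = (D²/8)(θ − sin θ) = 0.4822 m² and P = Dθ/2 = 1.743 m.
Hydraulic radius R = A/P = 0.4822/1.743 = 0.2766 m.
Manning's equation: Q = (1/n) A R^(2/3) S^(1/2) = (1/0.016) × 0.4822 × 0.2766^(2/3) × 0.00024^(1/2) = 0.198 m³/s.

Q = 0.198 m³/s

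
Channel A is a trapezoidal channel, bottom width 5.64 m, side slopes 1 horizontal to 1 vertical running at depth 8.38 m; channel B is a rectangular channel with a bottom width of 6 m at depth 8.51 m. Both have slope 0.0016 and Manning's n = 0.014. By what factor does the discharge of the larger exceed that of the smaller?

3.41

Channel A: With bottom width b = 5.64 m and side slope z = 1: A = (b + zy)y = (5.64 + 1×8.38)×8.38 = 117.5 m²; P = b + 2y√(1+z²) = 5.64 + 2×8.38×1.414 = 29.34 m. Hydraulic radius R = A/P = 117.5/29.34 = 4.004 m. Q_A = (1/0.014)·117.5·4.004^(2/3)·√0.0016 = 846.4 m³/s.
Channel B: Flow area A = b·y = 6 × 8.51 = 51.06 m². Wetted perimeter P = b + 2y = 6 + 2×8.51 = 23.02 m. Hydraulic radius R = A/P = 51.06/23.02 = 2.218 m. Q_B = (1/0.014)·51.06·2.218^(2/3)·√0.0016 = 248.1 m³/s.
The larger discharge is 846.4 m³/s and the smaller is 248.1 m³/s; the ratio is 3.41.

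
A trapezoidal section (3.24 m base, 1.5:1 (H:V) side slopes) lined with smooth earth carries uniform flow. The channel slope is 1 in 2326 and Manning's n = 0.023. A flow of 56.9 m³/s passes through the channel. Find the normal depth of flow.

y_n = 4.08 m

Manning's equation rearranged: A R^(2/3) = nQ / (1·√S) = 0.023 × 56.9 / (√0.0004299) = 63.12.
At y = 3.57 m: A R^(2/3) = 47.14 — short.
At y = 4.08 m: A R^(2/3) = 63.17 — close enough.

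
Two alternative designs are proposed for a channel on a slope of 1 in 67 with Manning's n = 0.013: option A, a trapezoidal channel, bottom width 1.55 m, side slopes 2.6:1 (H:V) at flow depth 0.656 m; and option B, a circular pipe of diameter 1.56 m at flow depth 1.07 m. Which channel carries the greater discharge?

channel A

Channel A: With bottom width b = 1.55 m and side slope z = 2.6: A = (b + zy)y = (1.55 + 2.6×0.656)×0.656 = 2.136 m²; P = b + 2y√(1+z²) = 1.55 + 2×0.656×2.786 = 5.205 m. Hydraulic radius R = A/P = 2.136/5.205 = 0.4103 m. Q_A = (1/0.013)·2.136·0.4103^(2/3)·√0.01493 = 11.08 m³/s.
Channel B: For a circular section of diameter D = 1.56 m at depth y = 1.07 m, the central angle is θ = 2 arccos(1 − 2y/D) = 3.903 rad. Then A = (D²/8)(θ − sin θ) = 1.397 m² and P = Dθ/2 = 3.045 m. Hydraulic radius R = A/P = 1.397/3.045 = 0.459 m. Q_B = (1/0.013)·1.397·0.459^(2/3)·√0.01493 = 7.814 m³/s.
Q_A = 11.08 m³/s vs Q_B = 7.814 m³/s, so channel A carries more.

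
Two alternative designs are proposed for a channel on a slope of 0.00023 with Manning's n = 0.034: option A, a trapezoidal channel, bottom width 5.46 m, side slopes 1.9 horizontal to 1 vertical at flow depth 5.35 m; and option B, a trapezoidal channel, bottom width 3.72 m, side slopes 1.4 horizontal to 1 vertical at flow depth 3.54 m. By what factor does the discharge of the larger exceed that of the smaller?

3.6

Channel A: With bottom width b = 5.46 m and side slope z = 1.9: A = (b + zy)y = (5.46 + 1.9×5.35)×5.35 = 83.59 m²; P = b + 2y√(1+z²) = 5.46 + 2×5.35×2.147 = 28.43 m. Hydraulic radius R = A/P = 83.59/28.43 = 2.94 m. Q_A = (1/0.034)·83.59·2.94^(2/3)·√0.00023 = 76.52 m³/s.
Channel B: With bottom width b = 3.72 m and side slope z = 1.4: A = (b + zy)y = (3.72 + 1.4×3.54)×3.54 = 30.71 m²; P = b + 2y√(1+z²) = 3.72 + 2×3.54×1.72 = 15.9 m. Hydraulic radius R = A/P = 30.71/15.9 = 1.932 m. Q_B = (1/0.034)·30.71·1.932^(2/3)·√0.00023 = 21.25 m³/s.
The larger discharge is 76.52 m³/s and the smaller is 21.25 m³/s; the ratio is 3.6.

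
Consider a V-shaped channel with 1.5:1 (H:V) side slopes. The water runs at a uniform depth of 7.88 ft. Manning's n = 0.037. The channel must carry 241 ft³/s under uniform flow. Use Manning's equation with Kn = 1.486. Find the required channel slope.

S = 0.000852

For a triangular section with side slope z = 1.5: A = zy² = 1.5×7.88² = 93.14 ft²; P = 2y√(1+z²) = 2×7.88×1.803 = 28.41 ft.
Hydraulic radius R = A/P = 93.14/28.41 = 3.278 ft.
From Manning's equation, S = [nQ / (1.486 A R^(2/3))]² = [0.037 × 241 / (1.486 × 93.14 × 3.278^(2/3))]² = 0.000852.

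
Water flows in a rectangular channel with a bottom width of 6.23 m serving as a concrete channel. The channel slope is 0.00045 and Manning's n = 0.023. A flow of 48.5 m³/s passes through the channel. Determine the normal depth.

y_n = 5.37 m

Manning's equation rearranged: A R^(2/3) = nQ / (1·√S) = 0.023 × 48.5 / (√0.00045) = 52.59.
Try y = 3.95 m: A R^(2/3) = 35.62 — too small.
Try y = 5.37 m: A R^(2/3) = 52.6 — close enough.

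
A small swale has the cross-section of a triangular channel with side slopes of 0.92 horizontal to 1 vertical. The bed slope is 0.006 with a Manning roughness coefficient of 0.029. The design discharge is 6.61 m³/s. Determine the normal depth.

Manning's equation rearranged: A R^(2/3) = nQ / (1·√S) = 0.029 × 6.61 / (√0.006) = 2.475.
At y = 2.28 m: A R^(2/3) = 4.024 — over.
At y = 1.63 m: A R^(2/3) = 1.644 — short.
At y = 1.9 m: A R^(2/3) = 2.475 — matches.

y_n = 1.9 m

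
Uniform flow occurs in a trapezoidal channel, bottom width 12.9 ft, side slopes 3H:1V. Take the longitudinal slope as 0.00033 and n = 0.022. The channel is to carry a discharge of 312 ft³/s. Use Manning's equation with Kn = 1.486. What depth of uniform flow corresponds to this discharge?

y_n = 4.63 ft

Manning's equation rearranged: A R^(2/3) = nQ / (1.486·√S) = 0.022 × 312 / (1.486 × √0.00033) = 254.3.
Try y = 3.21 ft: A R^(2/3) = 121.5 — short.
Try y = 5.81 ft: A R^(2/3) = 410 — over.
Try y = 4.63 ft: A R^(2/3) = 254.6 — close enough.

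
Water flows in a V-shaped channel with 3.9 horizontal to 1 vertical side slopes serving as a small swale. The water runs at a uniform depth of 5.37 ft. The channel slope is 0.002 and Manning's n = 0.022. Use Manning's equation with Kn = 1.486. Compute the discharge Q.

Q = 642 ft³/s

For a triangular section with side slope z = 3.9: A = zy² = 3.9×5.37² = 112.5 ft²; P = 2y√(1+z²) = 2×5.37×4.026 = 43.24 ft.
Hydraulic radius R = A/P = 112.5/43.24 = 2.601 ft.
Manning's equation: Q = (1.486/n) A R^(2/3) S^(1/2) = (1.486/0.022) × 112.5 × 2.601^(2/3) × 0.002^(1/2) = 642 ft³/s.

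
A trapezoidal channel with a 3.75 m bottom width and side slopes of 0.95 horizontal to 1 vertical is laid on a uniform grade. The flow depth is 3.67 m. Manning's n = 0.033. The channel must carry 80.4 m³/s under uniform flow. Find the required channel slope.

With bottom width b = 3.75 m and side slope z = 0.95: A = (b + zy)y = (3.75 + 0.95×3.67)×3.67 = 26.56 m²; P = b + 2y√(1+z²) = 3.75 + 2×3.67×1.379 = 13.87 m.
Hydraulic radius R = A/P = 26.56/13.87 = 1.914 m.
From Manning's equation, S = [nQ / (1 A R^(2/3))]² = [0.033 × 80.4 / (1 × 26.56 × 1.914^(2/3))]² = 0.0042.

S = 0.0042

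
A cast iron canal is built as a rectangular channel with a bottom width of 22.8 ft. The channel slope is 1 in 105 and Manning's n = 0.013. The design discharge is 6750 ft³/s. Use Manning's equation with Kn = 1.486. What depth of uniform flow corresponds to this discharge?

y_n = 9.03 ft

Manning's equation rearranged: A R^(2/3) = nQ / (1.486·√S) = 0.013 × 6750 / (1.486 × √0.009524) = 605.1.
At y = 10.7 ft: A R^(2/3) = 761.9 — high.
At y = 6.43 ft: A R^(2/3) = 376.2 — low.
At y = 9.03 ft: A R^(2/3) = 605.1 — close enough.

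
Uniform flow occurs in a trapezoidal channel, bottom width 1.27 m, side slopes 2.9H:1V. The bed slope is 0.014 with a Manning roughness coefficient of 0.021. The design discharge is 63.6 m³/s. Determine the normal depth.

y_n = 1.8 m

Manning's equation rearranged: A R^(2/3) = nQ / (1·√S) = 0.021 × 63.6 / (√0.014) = 11.29.
Trying y = 2.21 m: A R^(2/3) = 18.57 — high.
Trying y = 1.58 m: A R^(2/3) = 8.253 — low.
Trying y = 1.8 m: A R^(2/3) = 11.28 — matches.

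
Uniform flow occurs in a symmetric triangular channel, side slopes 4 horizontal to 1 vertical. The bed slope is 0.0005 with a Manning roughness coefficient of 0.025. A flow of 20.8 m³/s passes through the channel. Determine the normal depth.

Manning's equation rearranged: A R^(2/3) = nQ / (1·√S) = 0.025 × 20.8 / (√0.0005) = 23.26.
Trying y = 2.56 m: A R^(2/3) = 30.29 — too large.
Trying y = 2.06 m: A R^(2/3) = 16.97 — too small.
Trying y = 2.32 m: A R^(2/3) = 23.29 — close enough.

y_n = 2.32 m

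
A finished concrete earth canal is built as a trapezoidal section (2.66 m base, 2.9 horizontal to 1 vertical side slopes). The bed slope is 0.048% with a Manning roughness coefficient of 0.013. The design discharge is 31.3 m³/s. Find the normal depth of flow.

Manning's equation rearranged: A R^(2/3) = nQ / (1·√S) = 0.013 × 31.3 / (√0.00048) = 18.57.
At y = 2.46 m: A R^(2/3) = 29.53 — too large.
At y = 2.01 m: A R^(2/3) = 18.6 — matches.

y_n = 2.01 m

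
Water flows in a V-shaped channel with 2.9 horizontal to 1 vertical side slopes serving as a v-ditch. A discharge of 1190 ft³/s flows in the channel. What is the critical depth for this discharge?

At critical depth, Q² T / (g A³) = 1, i.e. A³/T = Q²/g = 1190²/32.2 = 43980.
Try y = 4.83 ft: A³/T = 11050 — too small.
Try y = 7.82 ft: A³/T = 123000 — too large.
Try y = 6.37 ft: A³/T = 44100 — ≈ 43980.

y_c = 6.37 ft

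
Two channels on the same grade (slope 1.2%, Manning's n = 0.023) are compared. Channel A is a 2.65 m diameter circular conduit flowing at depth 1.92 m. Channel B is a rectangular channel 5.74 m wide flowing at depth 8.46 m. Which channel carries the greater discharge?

Channel A: For a circular section of diameter D = 2.65 m at depth y = 1.92 m, the central angle is θ = 2 arccos(1 − 2y/D) = 4.073 rad. Then A = (D²/8)(θ − sin θ) = 4.28 m² and P = Dθ/2 = 5.397 m. Hydraulic radius R = A/P = 4.28/5.397 = 0.793 m. Q_A = (1/0.023)·4.28·0.793^(2/3)·√0.012 = 17.46 m³/s.
Channel B: Flow area A = b·y = 5.74 × 8.46 = 48.56 m². Wetted perimeter P = b + 2y = 5.74 + 2×8.46 = 22.66 m. Hydraulic radius R = A/P = 48.56/22.66 = 2.143 m. Q_B = (1/0.023)·48.56·2.143^(2/3)·√0.012 = 384.4 m³/s.
Q_A = 17.46 m³/s vs Q_B = 384.4 m³/s, so channel B carries more.

channel B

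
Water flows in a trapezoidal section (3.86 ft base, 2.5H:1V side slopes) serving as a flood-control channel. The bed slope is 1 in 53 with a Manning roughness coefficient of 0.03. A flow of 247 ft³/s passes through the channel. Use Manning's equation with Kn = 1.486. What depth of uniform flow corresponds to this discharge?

y_n = 2.63 ft

Manning's equation rearranged: A R^(2/3) = nQ / (1.486·√S) = 0.03 × 247 / (1.486 × √0.01887) = 36.3.
Try y = 2.92 ft: A R^(2/3) = 45.76 — over.
Try y = 1.89 ft: A R^(2/3) = 17.87 — short.
Try y = 2.63 ft: A R^(2/3) = 36.32 — close enough.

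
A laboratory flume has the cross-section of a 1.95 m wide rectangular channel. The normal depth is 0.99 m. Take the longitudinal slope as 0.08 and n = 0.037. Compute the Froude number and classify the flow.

Flow area A = b·y = 1.95 × 0.99 = 1.93 m². Wetted perimeter P = b + 2y = 1.95 + 2×0.99 = 3.93 m.
Hydraulic radius R = A/P = 1.93/3.93 = 0.4912 m.
V = (1/n) R^(2/3) √S = (1/0.037) × 0.4912^(2/3) × √0.08 = 4.759 m/s. Hydraulic depth D_h = A/T = 1.93/1.95 = 0.99 m.
Froude number Fr = V/√(g·D_h) = 4.759/√(9.81×0.99) = 1.53, which is greater than 1, so the flow is supercritical.

supercritical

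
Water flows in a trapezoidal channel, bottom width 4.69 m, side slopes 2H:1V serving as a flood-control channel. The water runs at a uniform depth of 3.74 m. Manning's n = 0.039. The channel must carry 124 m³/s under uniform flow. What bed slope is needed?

With bottom width b = 4.69 m and side slope z = 2: A = (b + zy)y = (4.69 + 2×3.74)×3.74 = 45.52 m²; P = b + 2y√(1+z²) = 4.69 + 2×3.74×2.236 = 21.42 m.
Hydraulic radius R = A/P = 45.52/21.42 = 2.125 m.
From Manning's equation, S = [nQ / (1 A R^(2/3))]² = [0.039 × 124 / (1 × 45.52 × 2.125^(2/3))]² = 0.00413.

S = 0.00413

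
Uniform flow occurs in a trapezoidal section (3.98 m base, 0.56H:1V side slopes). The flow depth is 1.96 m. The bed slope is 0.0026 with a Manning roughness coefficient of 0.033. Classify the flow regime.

subcritical

With bottom width b = 3.98 m and side slope z = 0.56: A = (b + zy)y = (3.98 + 0.56×1.96)×1.96 = 9.952 m²; P = b + 2y√(1+z²) = 3.98 + 2×1.96×1.146 = 8.473 m.
Hydraulic radius R = A/P = 9.952/8.473 = 1.175 m.
V = (1/n) R^(2/3) √S = (1/0.033) × 1.175^(2/3) × √0.0026 = 1.72 m/s. Hydraulic depth D_h = A/T = 9.952/6.175 = 1.612 m.
Froude number Fr = V/√(g·D_h) = 1.72/√(9.81×1.612) = 0.433, which is less than 1, so the flow is subcritical.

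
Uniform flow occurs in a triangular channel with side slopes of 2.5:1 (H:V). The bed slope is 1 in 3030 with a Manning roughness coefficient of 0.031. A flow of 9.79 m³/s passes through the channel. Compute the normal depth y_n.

y_n = 2.47 m

Manning's equation rearranged: A R^(2/3) = nQ / (1·√S) = 0.031 × 9.79 / (√0.00033) = 16.71.
Try y = 2.76 m: A R^(2/3) = 22.47 — over.
Try y = 2.47 m: A R^(2/3) = 16.71 — matches.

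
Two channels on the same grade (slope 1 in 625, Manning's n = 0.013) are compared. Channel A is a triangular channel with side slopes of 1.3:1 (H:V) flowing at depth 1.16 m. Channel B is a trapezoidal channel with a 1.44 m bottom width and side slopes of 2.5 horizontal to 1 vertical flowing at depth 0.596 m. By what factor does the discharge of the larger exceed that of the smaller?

Channel A: For a triangular section with side slope z = 1.3: A = zy² = 1.3×1.16² = 1.749 m²; P = 2y√(1+z²) = 2×1.16×1.64 = 3.805 m. Hydraulic radius R = A/P = 1.749/3.805 = 0.4597 m. Q_A = (1/0.013)·1.749·0.4597^(2/3)·√0.0016 = 3.206 m³/s.
Channel B: With bottom width b = 1.44 m and side slope z = 2.5: A = (b + zy)y = (1.44 + 2.5×0.596)×0.596 = 1.746 m²; P = b + 2y√(1+z²) = 1.44 + 2×0.596×2.693 = 4.65 m. Hydraulic radius R = A/P = 1.746/4.65 = 0.3756 m. Q_B = (1/0.013)·1.746·0.3756^(2/3)·√0.0016 = 2.797 m³/s.
The larger discharge is 3.206 m³/s and the smaller is 2.797 m³/s; the ratio is 1.15.

1.15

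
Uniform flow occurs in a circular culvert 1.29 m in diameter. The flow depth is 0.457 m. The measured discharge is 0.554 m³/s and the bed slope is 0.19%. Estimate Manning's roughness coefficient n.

n = 0.013

For a circular section of diameter D = 1.29 m at depth y = 0.457 m, the central angle is θ = 2 arccos(1 − 2y/D) = 2.55 rad. Then A = (D²/8)(θ − sin θ) = 0.4144 m² and P = Dθ/2 = 1.645 m.
Hydraulic radius R = A/P = 0.4144/1.645 = 0.252 m.
Rearranging Manning's equation: n = (1/Q) A R^(2/3) S^(1/2) = (1/0.554) × 0.4144 × 0.252^(2/3) × √0.0019 = 0.013.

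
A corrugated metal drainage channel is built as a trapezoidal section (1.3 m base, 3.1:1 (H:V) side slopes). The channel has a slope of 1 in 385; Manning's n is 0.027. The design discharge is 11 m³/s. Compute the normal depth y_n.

Manning's equation rearranged: A R^(2/3) = nQ / (1·√S) = 0.027 × 11 / (√0.002597) = 5.828.
Try y = 1.7 m: A R^(2/3) = 10.43 — high.
Try y = 1.19 m: A R^(2/3) = 4.482 — low.
Try y = 1.33 m: A R^(2/3) = 5.815 — close enough.

y_n = 1.33 m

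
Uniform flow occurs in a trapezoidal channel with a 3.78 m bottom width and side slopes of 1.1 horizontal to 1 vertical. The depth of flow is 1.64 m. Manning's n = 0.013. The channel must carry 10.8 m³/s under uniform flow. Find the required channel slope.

With bottom width b = 3.78 m and side slope z = 1.1: A = (b + zy)y = (3.78 + 1.1×1.64)×1.64 = 9.158 m²; P = b + 2y√(1+z²) = 3.78 + 2×1.64×1.487 = 8.656 m.
Hydraulic radius R = A/P = 9.158/8.656 = 1.058 m.
From Manning's equation, S = [nQ / (1 A R^(2/3))]² = [0.013 × 10.8 / (1 × 9.158 × 1.058^(2/3))]² = 0.000218.

S = 0.000218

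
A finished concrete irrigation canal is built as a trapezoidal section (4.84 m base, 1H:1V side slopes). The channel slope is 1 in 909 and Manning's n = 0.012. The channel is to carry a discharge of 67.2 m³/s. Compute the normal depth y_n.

Manning's equation rearranged: A R^(2/3) = nQ / (1·√S) = 0.012 × 67.2 / (√0.0011) = 24.31.
At y = 2.02 m: A R^(2/3) = 16.62 — low.
At y = 3.16 m: A R^(2/3) = 37.89 — high.
At y = 2.49 m: A R^(2/3) = 24.3 — close enough.

y_n = 2.49 m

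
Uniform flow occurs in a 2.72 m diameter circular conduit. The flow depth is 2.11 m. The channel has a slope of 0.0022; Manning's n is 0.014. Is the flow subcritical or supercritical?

subcritical

For a circular section of diameter D = 2.72 m at depth y = 2.11 m, the central angle is θ = 2 arccos(1 − 2y/D) = 4.31 rad. Then A = (D²/8)(θ − sin θ) = 4.837 m² and P = Dθ/2 = 5.861 m.
Hydraulic radius R = A/P = 4.837/5.861 = 0.8252 m.
V = (1/n) R^(2/3) √S = (1/0.014) × 0.8252^(2/3) × √0.0022 = 2.947 m/s. Hydraulic depth D_h = A/T = 4.837/2.269 = 2.132 m.
Froude number Fr = V/√(g·D_h) = 2.947/√(9.81×2.132) = 0.645, which is less than 1, so the flow is subcritical.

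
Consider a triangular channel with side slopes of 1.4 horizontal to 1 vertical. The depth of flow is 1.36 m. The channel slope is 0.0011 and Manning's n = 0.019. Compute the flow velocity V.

V = 1.18 m/s

For a triangular section with side slope z = 1.4: A = zy² = 1.4×1.36² = 2.589 m²; P = 2y√(1+z²) = 2×1.36×1.72 = 4.68 m.
Hydraulic radius R = A/P = 2.589/4.68 = 0.5533 m.
From Manning's equation, V = (1/n) R^(2/3) S^(1/2) = (1/0.019) × 0.5533^(2/3) × 0.0011^(1/2) = 1.18 m/s.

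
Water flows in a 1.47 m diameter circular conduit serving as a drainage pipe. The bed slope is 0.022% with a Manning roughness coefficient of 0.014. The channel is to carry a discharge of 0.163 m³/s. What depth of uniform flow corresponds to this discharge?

y_n = 0.418 m

Manning's equation rearranged: A R^(2/3) = nQ / (1·√S) = 0.014 × 0.163 / (√0.00022) = 0.1539.
Try y = 0.469 m: A R^(2/3) = 0.192 — too large.
Try y = 0.351 m: A R^(2/3) = 0.1089 — too small.
Try y = 0.418 m: A R^(2/3) = 0.1537 — matches.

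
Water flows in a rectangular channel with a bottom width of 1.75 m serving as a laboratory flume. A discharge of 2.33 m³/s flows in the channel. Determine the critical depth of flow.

y_c = 0.565 m

For a rectangular channel, critical depth y_c = (q²/g)^(1/3) where q = Q/b = 2.33/1.75 = 1.331 m²/s.
So y_c = (1.331²/9.81)^(1/3) = 0.565 m.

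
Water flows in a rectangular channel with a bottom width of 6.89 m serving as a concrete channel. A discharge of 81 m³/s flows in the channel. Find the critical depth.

For a rectangular channel, critical depth y_c = (q²/g)^(1/3) where q = Q/b = 81/6.89 = 11.76 m²/s.
So y_c = (11.76²/9.81)^(1/3) = 2.42 m.

y_c = 2.42 m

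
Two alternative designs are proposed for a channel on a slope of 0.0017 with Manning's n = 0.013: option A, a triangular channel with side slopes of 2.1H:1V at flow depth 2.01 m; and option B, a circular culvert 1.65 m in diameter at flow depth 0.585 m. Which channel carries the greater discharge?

Channel A: For a triangular section with side slope z = 2.1: A = zy² = 2.1×2.01² = 8.484 m²; P = 2y√(1+z²) = 2×2.01×2.326 = 9.35 m. Hydraulic radius R = A/P = 8.484/9.35 = 0.9074 m. Q_A = (1/0.013)·8.484·0.9074^(2/3)·√0.0017 = 25.22 m³/s.
Channel B: For a circular section of diameter D = 1.65 m at depth y = 0.585 m, the central angle is θ = 2 arccos(1 − 2y/D) = 2.551 rad. Then A = (D²/8)(θ − sin θ) = 0.6788 m² and P = Dθ/2 = 2.105 m. Hydraulic radius R = A/P = 0.6788/2.105 = 0.3225 m. Q_B = (1/0.013)·0.6788·0.3225^(2/3)·√0.0017 = 1.012 m³/s.
Q_A = 25.22 m³/s vs Q_B = 1.012 m³/s, so channel A carries more.

channel A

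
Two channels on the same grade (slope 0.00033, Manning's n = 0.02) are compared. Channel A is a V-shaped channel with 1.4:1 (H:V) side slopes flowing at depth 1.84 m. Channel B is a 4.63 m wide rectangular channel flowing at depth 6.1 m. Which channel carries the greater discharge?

Channel A: For a triangular section with side slope z = 1.4: A = zy² = 1.4×1.84² = 4.74 m²; P = 2y√(1+z²) = 2×1.84×1.72 = 6.331 m. Hydraulic radius R = A/P = 4.74/6.331 = 0.7486 m. Q_A = (1/0.02)·4.74·0.7486^(2/3)·√0.00033 = 3.55 m³/s.
Channel B: Flow area A = b·y = 4.63 × 6.1 = 28.24 m². Wetted perimeter P = b + 2y = 4.63 + 2×6.1 = 16.83 m. Hydraulic radius R = A/P = 28.24/16.83 = 1.678 m. Q_B = (1/0.02)·28.24·1.678^(2/3)·√0.00033 = 36.23 m³/s.
Q_A = 3.55 m³/s vs Q_B = 36.23 m³/s, so channel B carries more.

channel B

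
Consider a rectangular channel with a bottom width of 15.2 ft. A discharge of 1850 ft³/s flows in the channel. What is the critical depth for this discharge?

For a rectangular channel, critical depth y_c = (q²/g)^(1/3) where q = Q/b = 1850/15.2 = 121.7 ft²/s.
So y_c = (121.7²/32.2)^(1/3) = 7.72 ft.

y_c = 7.72 ft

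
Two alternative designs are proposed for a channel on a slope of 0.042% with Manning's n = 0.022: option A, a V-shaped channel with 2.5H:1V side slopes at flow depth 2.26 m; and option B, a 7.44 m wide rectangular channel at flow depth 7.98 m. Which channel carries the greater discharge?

channel B

Channel A: For a triangular section with side slope z = 2.5: A = zy² = 2.5×2.26² = 12.77 m²; P = 2y√(1+z²) = 2×2.26×2.693 = 12.17 m. Hydraulic radius R = A/P = 12.77/12.17 = 1.049 m. Q_A = (1/0.022)·12.77·1.049^(2/3)·√0.00042 = 12.28 m³/s.
Channel B: Flow area A = b·y = 7.44 × 7.98 = 59.37 m². Wetted perimeter P = b + 2y = 7.44 + 2×7.98 = 23.4 m. Hydraulic radius R = A/P = 59.37/23.4 = 2.537 m. Q_B = (1/0.022)·59.37·2.537^(2/3)·√0.00042 = 102.9 m³/s.
Q_A = 12.28 m³/s vs Q_B = 102.9 m³/s, so channel B carries more.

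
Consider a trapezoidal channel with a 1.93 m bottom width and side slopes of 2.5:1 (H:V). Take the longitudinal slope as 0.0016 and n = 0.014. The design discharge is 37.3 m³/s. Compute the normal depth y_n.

y_n = 1.9 m

Manning's equation rearranged: A R^(2/3) = nQ / (1·√S) = 0.014 × 37.3 / (√0.0016) = 13.05.
At y = 1.67 m: A R^(2/3) = 9.737 — low.
At y = 2.27 m: A R^(2/3) = 19.71 — high.
At y = 1.9 m: A R^(2/3) = 13.06 — close enough.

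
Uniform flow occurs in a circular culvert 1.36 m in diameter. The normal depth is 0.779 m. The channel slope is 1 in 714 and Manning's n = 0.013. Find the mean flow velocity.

For a circular section of diameter D = 1.36 m at depth y = 0.779 m, the central angle is θ = 2 arccos(1 − 2y/D) = 3.434 rad. Then A = (D²/8)(θ − sin θ) = 0.8605 m² and P = Dθ/2 = 2.335 m.
Hydraulic radius R = A/P = 0.8605/2.335 = 0.3685 m.
From Manning's equation, V = (1/n) R^(2/3) S^(1/2) = (1/0.013) × 0.3685^(2/3) × 0.001401^(1/2) = 1.48 m/s.

V = 1.48 m/s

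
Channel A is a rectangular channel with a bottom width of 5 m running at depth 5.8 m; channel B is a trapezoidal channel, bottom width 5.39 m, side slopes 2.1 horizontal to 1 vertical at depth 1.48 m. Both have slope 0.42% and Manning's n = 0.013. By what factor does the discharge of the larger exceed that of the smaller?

Channel A: Flow area A = b·y = 5 × 5.8 = 29 m². Wetted perimeter P = b + 2y = 5 + 2×5.8 = 16.6 m. Hydraulic radius R = A/P = 29/16.6 = 1.747 m. Q_A = (1/0.013)·29·1.747^(2/3)·√0.0042 = 209.7 m³/s.
Channel B: With bottom width b = 5.39 m and side slope z = 2.1: A = (b + zy)y = (5.39 + 2.1×1.48)×1.48 = 12.58 m²; P = b + 2y√(1+z²) = 5.39 + 2×1.48×2.326 = 12.27 m. Hydraulic radius R = A/P = 12.58/12.27 = 1.025 m. Q_B = (1/0.013)·12.58·1.025^(2/3)·√0.0042 = 63.72 m³/s.
The larger discharge is 209.7 m³/s and the smaller is 63.72 m³/s; the ratio is 3.29.

3.29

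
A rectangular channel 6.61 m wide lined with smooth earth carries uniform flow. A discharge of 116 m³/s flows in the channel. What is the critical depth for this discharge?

For a rectangular channel, critical depth y_c = (q²/g)^(1/3) where q = Q/b = 116/6.61 = 17.55 m²/s.
So y_c = (17.55²/9.81)^(1/3) = 3.15 m.

y_c = 3.15 m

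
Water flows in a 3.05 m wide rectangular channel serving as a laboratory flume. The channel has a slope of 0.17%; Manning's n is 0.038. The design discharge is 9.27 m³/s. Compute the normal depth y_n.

Manning's equation rearranged: A R^(2/3) = nQ / (1·√S) = 0.038 × 9.27 / (√0.0017) = 8.544.
Try y = 1.99 m: A R^(2/3) = 5.503 — too small.
Try y = 3.45 m: A R^(2/3) = 10.92 — too large.
Try y = 2.82 m: A R^(2/3) = 8.542 — close enough.

y_n = 2.82 m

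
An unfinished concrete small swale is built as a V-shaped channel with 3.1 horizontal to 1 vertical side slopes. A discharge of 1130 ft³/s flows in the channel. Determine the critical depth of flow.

At critical depth, Q² T / (g A³) = 1, i.e. A³/T = Q²/g = 1130²/32.2 = 39660.
Try y = 6.81 ft: A³/T = 70380 — high.
Try y = 4.49 ft: A³/T = 8768 — low.
Try y = 6.07 ft: A³/T = 39590 — matches.

y_c = 6.07 ft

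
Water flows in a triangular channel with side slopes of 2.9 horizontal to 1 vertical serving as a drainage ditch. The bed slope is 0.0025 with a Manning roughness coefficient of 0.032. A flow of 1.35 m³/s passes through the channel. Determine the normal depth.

y_n = 0.766 m

Manning's equation rearranged: A R^(2/3) = nQ / (1·√S) = 0.032 × 1.35 / (√0.0025) = 0.864.
Try y = 0.651 m: A R^(2/3) = 0.5602 — short.
Try y = 0.887 m: A R^(2/3) = 1.278 — over.
Try y = 0.766 m: A R^(2/3) = 0.8644 — ≈ 0.864.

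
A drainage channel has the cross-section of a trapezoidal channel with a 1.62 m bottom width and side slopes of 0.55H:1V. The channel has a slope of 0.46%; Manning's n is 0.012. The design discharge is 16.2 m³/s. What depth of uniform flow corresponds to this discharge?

y_n = 1.47 m

Manning's equation rearranged: A R^(2/3) = nQ / (1·√S) = 0.012 × 16.2 / (√0.0046) = 2.866.
At y = 1.8 m: A R^(2/3) = 4.116 — over.
At y = 1.47 m: A R^(2/3) = 2.861 — matches.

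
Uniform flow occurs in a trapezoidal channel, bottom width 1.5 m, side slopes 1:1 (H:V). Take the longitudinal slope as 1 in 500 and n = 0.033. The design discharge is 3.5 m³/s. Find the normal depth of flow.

Manning's equation rearranged: A R^(2/3) = nQ / (1·√S) = 0.033 × 3.5 / (√0.002) = 2.583.
Try y = 0.881 m: A R^(2/3) = 1.366 — short.
Try y = 1.4 m: A R^(2/3) = 3.332 — over.
Try y = 1.23 m: A R^(2/3) = 2.582 — ≈ 2.583.

y_n = 1.23 m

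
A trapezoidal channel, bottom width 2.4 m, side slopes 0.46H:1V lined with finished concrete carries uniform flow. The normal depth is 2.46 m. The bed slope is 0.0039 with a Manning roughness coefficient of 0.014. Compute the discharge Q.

Q = 41.6 m³/s

With bottom width b = 2.4 m and side slope z = 0.46: A = (b + zy)y = (2.4 + 0.46×2.46)×2.46 = 8.688 m²; P = b + 2y√(1+z²) = 2.4 + 2×2.46×1.101 = 7.816 m.
Hydraulic radius R = A/P = 8.688/7.816 = 1.112 m.
Manning's equation: Q = (1/n) A R^(2/3) S^(1/2) = (1/0.014) × 8.688 × 1.112^(2/3) × 0.0039^(1/2) = 41.6 m³/s.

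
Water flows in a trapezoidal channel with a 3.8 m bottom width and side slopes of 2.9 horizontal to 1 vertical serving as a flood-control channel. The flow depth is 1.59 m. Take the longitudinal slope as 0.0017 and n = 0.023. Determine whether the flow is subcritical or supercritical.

subcritical

With bottom width b = 3.8 m and side slope z = 2.9: A = (b + zy)y = (3.8 + 2.9×1.59)×1.59 = 13.37 m²; P = b + 2y√(1+z²) = 3.8 + 2×1.59×3.068 = 13.55 m.
Hydraulic radius R = A/P = 13.37/13.55 = 0.9866 m.
V = (1/n) R^(2/3) √S = (1/0.023) × 0.9866^(2/3) × √0.0017 = 1.777 m/s. Hydraulic depth D_h = A/T = 13.37/13.02 = 1.027 m.
Froude number Fr = V/√(g·D_h) = 1.777/√(9.81×1.027) = 0.56, which is less than 1, so the flow is subcritical.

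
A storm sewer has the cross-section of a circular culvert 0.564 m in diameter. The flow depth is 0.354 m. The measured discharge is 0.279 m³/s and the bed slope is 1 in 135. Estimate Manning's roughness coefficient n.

For a circular section of diameter D = 0.564 m at depth y = 0.354 m, the central angle is θ = 2 arccos(1 − 2y/D) = 3.658 rad. Then A = (D²/8)(θ − sin θ) = 0.1651 m² and P = Dθ/2 = 1.032 m.
Hydraulic radius R = A/P = 0.1651/1.032 = 0.16 m.
Rearranging Manning's equation: n = (1/Q) A R^(2/3) S^(1/2) = (1/0.279) × 0.1651 × 0.16^(2/3) × √0.007407 = 0.015.

n = 0.015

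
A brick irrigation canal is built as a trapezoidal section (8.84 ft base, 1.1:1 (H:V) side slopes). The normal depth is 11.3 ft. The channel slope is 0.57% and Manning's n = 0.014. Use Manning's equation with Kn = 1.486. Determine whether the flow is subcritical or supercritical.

supercritical

With bottom width b = 8.84 ft and side slope z = 1.1: A = (b + zy)y = (8.84 + 1.1×11.3)×11.3 = 240.4 ft²; P = b + 2y√(1+z²) = 8.84 + 2×11.3×1.487 = 42.44 ft.
Hydraulic radius R = A/P = 240.4/42.44 = 5.664 ft.
V = (1.486/n) R^(2/3) √S = (1.486/0.014) × 5.664^(2/3) × √0.0057 = 25.46 ft/s. Hydraulic depth D_h = A/T = 240.4/33.7 = 7.132 ft.
Froude number Fr = V/√(g·D_h) = 25.46/√(32.2×7.132) = 1.68, which is greater than 1, so the flow is supercritical.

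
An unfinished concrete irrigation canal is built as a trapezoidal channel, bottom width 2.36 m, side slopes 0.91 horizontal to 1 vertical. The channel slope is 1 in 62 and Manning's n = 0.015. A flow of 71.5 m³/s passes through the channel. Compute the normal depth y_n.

Manning's equation rearranged: A R^(2/3) = nQ / (1·√S) = 0.015 × 71.5 / (√0.01613) = 8.445.
Try y = 2.4 m: A R^(2/3) = 12.53 — too large.
Try y = 1.53 m: A R^(2/3) = 5.286 — too small.
Try y = 1.96 m: A R^(2/3) = 8.444 — matches.

y_n = 1.96 m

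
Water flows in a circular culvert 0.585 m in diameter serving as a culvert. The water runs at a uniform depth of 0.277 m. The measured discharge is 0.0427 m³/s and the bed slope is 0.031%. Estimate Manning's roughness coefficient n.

For a circular section of diameter D = 0.585 m at depth y = 0.277 m, the central angle is θ = 2 arccos(1 − 2y/D) = 3.036 rad. Then A = (D²/8)(θ − sin θ) = 0.1253 m² and P = Dθ/2 = 0.8879 m.
Hydraulic radius R = A/P = 0.1253/0.8879 = 0.1412 m.
Rearranging Manning's equation: n = (1/Q) A R^(2/3) S^(1/2) = (1/0.0427) × 0.1253 × 0.1412^(2/3) × √0.00031 = 0.014.

n = 0.014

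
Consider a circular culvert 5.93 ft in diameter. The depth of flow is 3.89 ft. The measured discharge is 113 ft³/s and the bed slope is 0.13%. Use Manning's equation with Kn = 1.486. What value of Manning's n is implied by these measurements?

For a circular section of diameter D = 5.93 ft at depth y = 3.89 ft, the central angle is θ = 2 arccos(1 − 2y/D) = 3.776 rad. Then A = (D²/8)(θ − sin θ) = 19.2 ft² and P = Dθ/2 = 11.2 ft.
Hydraulic radius R = A/P = 19.2/11.2 = 1.715 ft.
Rearranging Manning's equation: n = (1.486/Q) A R^(2/3) S^(1/2) = (1.486/113) × 19.2 × 1.715^(2/3) × √0.0013 = 0.013.

n = 0.013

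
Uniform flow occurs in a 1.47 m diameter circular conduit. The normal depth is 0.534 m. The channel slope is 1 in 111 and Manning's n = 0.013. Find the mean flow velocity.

For a circular section of diameter D = 1.47 m at depth y = 0.534 m, the central angle is θ = 2 arccos(1 − 2y/D) = 2.588 rad. Then A = (D²/8)(θ − sin θ) = 0.5568 m² and P = Dθ/2 = 1.902 m.
Hydraulic radius R = A/P = 0.5568/1.902 = 0.2928 m.
From Manning's equation, V = (1/n) R^(2/3) S^(1/2) = (1/0.013) × 0.2928^(2/3) × 0.009009^(1/2) = 3.22 m/s.

V = 3.22 m/s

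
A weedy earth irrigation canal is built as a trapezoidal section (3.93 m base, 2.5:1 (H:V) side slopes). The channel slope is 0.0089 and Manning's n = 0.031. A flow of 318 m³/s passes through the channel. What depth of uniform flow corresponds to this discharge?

y_n = 4.19 m

Manning's equation rearranged: A R^(2/3) = nQ / (1·√S) = 0.031 × 318 / (√0.0089) = 104.5.
At y = 4.87 m: A R^(2/3) = 148.3 — over.
At y = 3.47 m: A R^(2/3) = 67.89 — short.
At y = 4.19 m: A R^(2/3) = 104.5 — matches.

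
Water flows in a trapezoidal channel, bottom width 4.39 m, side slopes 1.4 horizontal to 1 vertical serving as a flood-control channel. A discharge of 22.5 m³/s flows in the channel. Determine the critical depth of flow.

y_c = 1.21 m

At critical depth, Q² T / (g A³) = 1, i.e. A³/T = Q²/g = 22.5²/9.81 = 51.61.
Try y = 1.34 m: A³/T = 72.7 — over.
Try y = 0.865 m: A³/T = 16.69 — short.
Try y = 1.21 m: A³/T = 51.29 — ≈ 51.61.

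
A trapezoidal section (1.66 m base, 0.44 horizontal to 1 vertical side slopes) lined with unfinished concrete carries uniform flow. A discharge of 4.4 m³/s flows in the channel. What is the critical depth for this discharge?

y_c = 0.828 m

At critical depth, Q² T / (g A³) = 1, i.e. A³/T = Q²/g = 4.4²/9.81 = 1.973.
Try y = 0.718 m: A³/T = 1.246 — too small.
Try y = 0.951 m: A³/T = 3.093 — too large.
Try y = 0.828 m: A³/T = 1.971 — close enough.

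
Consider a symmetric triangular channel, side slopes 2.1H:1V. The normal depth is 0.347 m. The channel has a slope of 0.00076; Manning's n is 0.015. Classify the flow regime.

For a triangular section with side slope z = 2.1: A = zy² = 2.1×0.347² = 0.2529 m²; P = 2y√(1+z²) = 2×0.347×2.326 = 1.614 m.
Hydraulic radius R = A/P = 0.2529/1.614 = 0.1566 m.
V = (1/n) R^(2/3) √S = (1/0.015) × 0.1566^(2/3) × √0.00076 = 0.5341 m/s. Hydraulic depth D_h = A/T = 0.2529/1.457 = 0.1735 m.
Froude number Fr = V/√(g·D_h) = 0.5341/√(9.81×0.1735) = 0.409, which is less than 1, so the flow is subcritical.

subcritical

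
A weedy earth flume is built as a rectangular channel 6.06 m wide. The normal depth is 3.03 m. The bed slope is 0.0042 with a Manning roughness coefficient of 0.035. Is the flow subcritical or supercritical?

subcritical

Flow area A = b·y = 6.06 × 3.03 = 18.36 m². Wetted perimeter P = b + 2y = 6.06 + 2×3.03 = 12.12 m.
Hydraulic radius R = A/P = 18.36/12.12 = 1.515 m.
V = (1/n) R^(2/3) √S = (1/0.035) × 1.515^(2/3) × √0.0042 = 2.442 m/s. Hydraulic depth D_h = A/T = 18.36/6.06 = 3.03 m.
Froude number Fr = V/√(g·D_h) = 2.442/√(9.81×3.03) = 0.448, which is less than 1, so the flow is subcritical.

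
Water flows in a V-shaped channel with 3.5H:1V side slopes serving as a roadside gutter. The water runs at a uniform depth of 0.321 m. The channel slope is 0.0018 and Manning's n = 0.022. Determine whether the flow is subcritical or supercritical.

subcritical

For a triangular section with side slope z = 3.5: A = zy² = 3.5×0.321² = 0.3606 m²; P = 2y√(1+z²) = 2×0.321×3.64 = 2.337 m.
Hydraulic radius R = A/P = 0.3606/2.337 = 0.1543 m.
V = (1/n) R^(2/3) √S = (1/0.022) × 0.1543^(2/3) × √0.0018 = 0.5548 m/s. Hydraulic depth D_h = A/T = 0.3606/2.247 = 0.1605 m.
Froude number Fr = V/√(g·D_h) = 0.5548/√(9.81×0.1605) = 0.442, which is less than 1, so the flow is subcritical.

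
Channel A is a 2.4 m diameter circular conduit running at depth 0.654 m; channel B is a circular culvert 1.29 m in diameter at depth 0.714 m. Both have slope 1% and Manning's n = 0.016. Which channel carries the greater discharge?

channel A

Channel A: For a circular section of diameter D = 2.4 m at depth y = 0.654 m, the central angle is θ = 2 arccos(1 − 2y/D) = 2.197 rad. Then A = (D²/8)(θ − sin θ) = 0.9983 m² and P = Dθ/2 = 2.636 m. Hydraulic radius R = A/P = 0.9983/2.636 = 0.3787 m. Q_A = (1/0.016)·0.9983·0.3787^(2/3)·√0.01 = 3.266 m³/s.
Channel B: For a circular section of diameter D = 1.29 m at depth y = 0.714 m, the central angle is θ = 2 arccos(1 − 2y/D) = 3.356 rad. Then A = (D²/8)(θ − sin θ) = 0.7423 m² and P = Dθ/2 = 2.165 m. Hydraulic radius R = A/P = 0.7423/2.165 = 0.3429 m. Q_B = (1/0.016)·0.7423·0.3429^(2/3)·√0.01 = 2.273 m³/s.
Q_A = 3.266 m³/s vs Q_B = 2.273 m³/s, so channel A carries more.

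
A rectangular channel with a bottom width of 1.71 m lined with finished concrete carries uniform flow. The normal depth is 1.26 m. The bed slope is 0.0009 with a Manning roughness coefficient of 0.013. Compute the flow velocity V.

Flow area A = b·y = 1.71 × 1.26 = 2.155 m². Wetted perimeter P = b + 2y = 1.71 + 2×1.26 = 4.23 m.
Hydraulic radius R = A/P = 2.155/4.23 = 0.5094 m.
From Manning's equation, V = (1/n) R^(2/3) S^(1/2) = (1/0.013) × 0.5094^(2/3) × 0.0009^(1/2) = 1.47 m/s.

V = 1.47 m/s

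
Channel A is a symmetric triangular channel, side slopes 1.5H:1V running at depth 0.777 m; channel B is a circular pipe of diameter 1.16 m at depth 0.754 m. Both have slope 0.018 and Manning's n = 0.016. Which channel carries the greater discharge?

Channel A: For a triangular section with side slope z = 1.5: A = zy² = 1.5×0.777² = 0.9056 m²; P = 2y√(1+z²) = 2×0.777×1.803 = 2.802 m. Hydraulic radius R = A/P = 0.9056/2.802 = 0.3233 m. Q_A = (1/0.016)·0.9056·0.3233^(2/3)·√0.018 = 3.577 m³/s.
Channel B: For a circular section of diameter D = 1.16 m at depth y = 0.754 m, the central angle is θ = 2 arccos(1 − 2y/D) = 3.751 rad. Then A = (D²/8)(θ − sin θ) = 0.7272 m² and P = Dθ/2 = 2.176 m. Hydraulic radius R = A/P = 0.7272/2.176 = 0.3343 m. Q_B = (1/0.016)·0.7272·0.3343^(2/3)·√0.018 = 2.937 m³/s.
Q_A = 3.577 m³/s vs Q_B = 2.937 m³/s, so channel A carries more.

channel A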